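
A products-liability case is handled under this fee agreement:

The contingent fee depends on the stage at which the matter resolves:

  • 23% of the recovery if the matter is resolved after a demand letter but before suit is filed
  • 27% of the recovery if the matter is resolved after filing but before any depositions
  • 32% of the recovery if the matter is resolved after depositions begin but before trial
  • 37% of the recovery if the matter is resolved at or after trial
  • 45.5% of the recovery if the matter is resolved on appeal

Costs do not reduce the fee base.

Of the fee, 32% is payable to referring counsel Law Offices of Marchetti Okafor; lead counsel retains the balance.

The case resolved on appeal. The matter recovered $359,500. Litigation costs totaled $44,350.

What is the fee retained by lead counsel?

$111,229.30

Fee base is the gross recovery, $359,500; costs are reimbursed separately.
The matter resolved on appeal, so the 45.5% rate applies.
$359,500 × 45.5% = $163,572.50
Referral share: 32% of $163,572.50 = $52,343.20; lead counsel retains $163,572.50 − $52,343.20 = $111,229.30.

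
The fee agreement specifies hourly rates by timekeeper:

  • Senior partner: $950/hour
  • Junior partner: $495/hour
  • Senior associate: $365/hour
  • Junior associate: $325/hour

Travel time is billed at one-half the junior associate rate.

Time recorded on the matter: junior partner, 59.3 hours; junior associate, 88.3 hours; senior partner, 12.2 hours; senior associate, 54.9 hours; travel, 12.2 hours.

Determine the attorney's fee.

Senior partner: 12.2 × $950 = $11,590.00
Junior partner: 59.3 × $495 = $29,353.50
Senior associate: 54.9 × $365 = $20,038.50
Junior associate: 88.3 × $325 = $28,697.50
Subtotal: $11,590.00 + $29,353.50 + $20,038.50 + $28,697.50 = $89,679.50
Travel: 12.2 × ($325 ÷ 2) = 12.2 × $162.50 = $1,982.50
Total: $89,679.50 + $1,982.50 = $91,662.00

$91,662.00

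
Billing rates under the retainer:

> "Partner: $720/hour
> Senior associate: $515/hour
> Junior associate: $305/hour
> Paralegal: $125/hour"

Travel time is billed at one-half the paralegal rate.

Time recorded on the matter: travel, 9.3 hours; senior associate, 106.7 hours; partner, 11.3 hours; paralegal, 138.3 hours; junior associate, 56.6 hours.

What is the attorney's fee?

$98,218.25

Partner: 11.3 × $720 = $8,136.00
Senior associate: 106.7 × $515 = $54,950.50
Junior associate: 56.6 × $305 = $17,263.00
Paralegal: 138.3 × $125 = $17,287.50
Subtotal: $8,136.00 + $54,950.50 + $17,263.00 + $17,287.50 = $97,637.00
Travel: 9.3 × ($125 ÷ 2) = 9.3 × $62.50 = $581.25
Total: $97,637.00 + $581.25 = $98,218.25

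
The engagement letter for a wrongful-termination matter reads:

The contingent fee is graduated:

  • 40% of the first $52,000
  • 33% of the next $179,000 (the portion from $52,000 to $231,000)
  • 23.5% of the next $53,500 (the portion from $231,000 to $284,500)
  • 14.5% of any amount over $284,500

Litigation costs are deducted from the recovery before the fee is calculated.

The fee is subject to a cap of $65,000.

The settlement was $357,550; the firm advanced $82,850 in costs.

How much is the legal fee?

Fee base (net of costs): $357,550 − $82,850 = $274,700
First $52,000 at 40% = $20,800.00
Next $179,000 at 33% = $59,070.00
Remaining $43,700 at 23.5% = $10,269.50
Fee: $20,800.00 + $59,070.00 + $10,269.50 = $90,139.50
$90,139.50 exceeds the $65,000 cap, so the fee is capped at $65,000.00.

$65,000.00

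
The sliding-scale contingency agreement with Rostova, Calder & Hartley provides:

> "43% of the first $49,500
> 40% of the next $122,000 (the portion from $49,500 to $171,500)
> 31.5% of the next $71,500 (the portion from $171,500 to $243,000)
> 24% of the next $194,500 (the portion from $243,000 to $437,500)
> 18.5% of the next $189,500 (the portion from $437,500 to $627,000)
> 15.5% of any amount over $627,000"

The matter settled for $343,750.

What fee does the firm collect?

First $49,500 at 43% = $21,285.00
Next $122,000 at 40% = $48,800.00
Next $71,500 at 31.5% = $22,522.50
Remaining $100,750 at 24% = $24,180.00
Fee: $21,285.00 + $48,800.00 + $22,522.50 + $24,180.00 = $116,787.50

$116,787.50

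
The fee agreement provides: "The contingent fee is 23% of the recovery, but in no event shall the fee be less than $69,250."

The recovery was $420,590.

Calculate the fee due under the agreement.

23% of $420,590 = $96,735.70
That exceeds the $69,250 minimum.

$96,735.70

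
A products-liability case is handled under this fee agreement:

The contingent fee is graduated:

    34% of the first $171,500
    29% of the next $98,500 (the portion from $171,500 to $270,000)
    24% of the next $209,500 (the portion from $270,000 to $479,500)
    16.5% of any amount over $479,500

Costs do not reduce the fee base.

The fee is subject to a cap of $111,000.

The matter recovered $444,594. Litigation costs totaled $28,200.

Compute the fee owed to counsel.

$111,000.00

Fee base is the gross recovery, $444,594; costs are reimbursed separately.
First $171,500 at 34% = $58,310.00
Next $98,500 at 29% = $28,565.00
Remaining $174,594 at 24% = $41,902.56
Fee: $58,310.00 + $28,565.00 + $41,902.56 = $128,777.56
$128,777.56 exceeds the $111,000 cap, so the fee is capped at $111,000.00.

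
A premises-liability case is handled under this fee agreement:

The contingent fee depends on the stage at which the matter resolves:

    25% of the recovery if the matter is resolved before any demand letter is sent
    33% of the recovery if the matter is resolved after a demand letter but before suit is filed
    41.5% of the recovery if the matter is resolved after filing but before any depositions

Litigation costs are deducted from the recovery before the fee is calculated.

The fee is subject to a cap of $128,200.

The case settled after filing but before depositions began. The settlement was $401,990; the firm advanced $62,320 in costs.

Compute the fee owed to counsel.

Fee base (net of costs): $401,990 − $62,320 = $339,670
The matter settled after filing but before depositions began, so the 41.5% rate applies.
$339,670 × 41.5% = $140,963.05
$140,963.05 exceeds the $128,200 cap, so the fee is capped at $128,200.00.

$128,200.00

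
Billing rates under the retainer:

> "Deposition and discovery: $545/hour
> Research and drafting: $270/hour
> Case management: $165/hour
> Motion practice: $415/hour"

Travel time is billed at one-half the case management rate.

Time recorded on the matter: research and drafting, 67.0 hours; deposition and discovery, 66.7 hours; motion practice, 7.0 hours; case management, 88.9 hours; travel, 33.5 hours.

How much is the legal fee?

Deposition and discovery: 66.7 × $545 = $36,351.50
Research and drafting: 67.0 × $270 = $18,090.00
Case management: 88.9 × $165 = $14,668.50
Motion practice: 7.0 × $415 = $2,905.00
Subtotal: $36,351.50 + $18,090.00 + $14,668.50 + $2,905.00 = $72,015.00
Travel: 33.5 × ($165 ÷ 2) = 33.5 × $82.50 = $2,763.75
Total: $72,015.00 + $2,763.75 = $74,778.75

$74,778.75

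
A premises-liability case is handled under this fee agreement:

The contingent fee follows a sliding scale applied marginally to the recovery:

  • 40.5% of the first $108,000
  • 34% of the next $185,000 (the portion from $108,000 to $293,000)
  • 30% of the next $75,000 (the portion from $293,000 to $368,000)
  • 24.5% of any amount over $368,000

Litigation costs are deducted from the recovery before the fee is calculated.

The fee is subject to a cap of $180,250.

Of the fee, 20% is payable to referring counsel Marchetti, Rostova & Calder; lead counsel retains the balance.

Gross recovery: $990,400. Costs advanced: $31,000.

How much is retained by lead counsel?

Fee base (net of costs): $990,400 − $31,000 = $959,400
First $108,000 at 40.5% = $43,740.00
Next $185,000 at 34% = $62,900.00
Next $75,000 at 30% = $22,500.00
Remaining $591,400 at 24.5% = $144,893.00
Fee: $43,740.00 + $62,900.00 + $22,500.00 + $144,893.00 = $274,033.00
$274,033.00 exceeds the $180,250 cap, so the fee is capped at $180,250.00.
Referral share: 20% of $180,250.00 = $36,050.00; lead counsel retains $180,250.00 − $36,050.00 = $144,200.00.

$144,200.00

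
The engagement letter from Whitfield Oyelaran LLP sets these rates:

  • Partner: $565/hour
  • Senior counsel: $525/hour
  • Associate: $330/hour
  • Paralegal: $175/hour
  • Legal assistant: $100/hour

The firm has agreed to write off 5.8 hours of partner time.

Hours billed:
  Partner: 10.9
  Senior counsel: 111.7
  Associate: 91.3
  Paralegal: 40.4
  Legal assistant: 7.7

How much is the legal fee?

Partner: 10.9 × $565 = $6,158.50
Senior counsel: 111.7 × $525 = $58,642.50
Associate: 91.3 × $330 = $30,129.00
Paralegal: 40.4 × $175 = $7,070.00
Legal assistant: 7.7 × $100 = $770.00
Subtotal: $102,770.00
Write-off: 5.8 × $565 = $3,277.00
Total: $102,770.00 − $3,277.00 = $99,493.00

$99,493.00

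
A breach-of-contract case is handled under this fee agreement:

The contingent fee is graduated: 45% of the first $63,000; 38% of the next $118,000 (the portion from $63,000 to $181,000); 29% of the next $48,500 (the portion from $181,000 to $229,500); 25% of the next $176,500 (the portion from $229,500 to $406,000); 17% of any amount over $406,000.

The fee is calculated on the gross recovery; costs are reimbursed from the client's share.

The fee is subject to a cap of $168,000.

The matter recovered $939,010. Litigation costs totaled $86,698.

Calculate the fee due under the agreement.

$168,000.00

Fee base is the gross recovery, $939,010; costs are reimbursed separately.
First $63,000 at 45% = $28,350.00
Next $118,000 at 38% = $44,840.00
Next $48,500 at 29% = $14,065.00
Next $176,500 at 25% = $44,125.00
Remaining $533,010 at 17% = $90,611.70
Fee: $28,350.00 + $44,840.00 + $14,065.00 + $44,125.00 + $90,611.70 = $221,991.70
$221,991.70 exceeds the $168,000 cap, so the fee is capped at $168,000.00.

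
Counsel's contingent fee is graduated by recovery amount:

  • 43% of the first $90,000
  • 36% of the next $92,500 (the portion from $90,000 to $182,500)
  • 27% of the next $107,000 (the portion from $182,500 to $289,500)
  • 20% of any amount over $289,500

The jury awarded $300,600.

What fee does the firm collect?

First $90,000 at 43% = $38,700.00
Next $92,500 at 36% = $33,300.00
Next $107,000 at 27% = $28,890.00
Remaining $11,100 at 20% = $2,220.00
Fee: $38,700.00 + $33,300.00 + $28,890.00 + $2,220.00 = $103,110.00

$103,110.00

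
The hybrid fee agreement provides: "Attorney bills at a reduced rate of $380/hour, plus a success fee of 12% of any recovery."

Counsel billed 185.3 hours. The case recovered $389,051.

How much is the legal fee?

$117,100.12

Hourly: 185.3 × $380 = $70,414.00
Success fee: 12% of $389,051 = $46,686.12
Total: $70,414.00 + $46,686.12 = $117,100.12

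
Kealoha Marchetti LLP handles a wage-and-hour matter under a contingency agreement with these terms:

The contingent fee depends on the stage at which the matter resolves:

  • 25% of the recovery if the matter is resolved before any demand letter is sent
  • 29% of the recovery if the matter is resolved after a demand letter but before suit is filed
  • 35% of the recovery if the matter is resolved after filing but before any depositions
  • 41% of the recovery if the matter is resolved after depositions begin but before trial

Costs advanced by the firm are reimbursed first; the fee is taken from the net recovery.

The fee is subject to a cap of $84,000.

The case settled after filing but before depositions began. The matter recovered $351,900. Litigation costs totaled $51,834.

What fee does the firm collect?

$84,000.00

Fee base (net of costs): $351,900 − $51,834 = $300,066
The matter settled after filing but before depositions began, so the 35% rate applies.
$300,066 × 35% = $105,023.10
$105,023.10 exceeds the $84,000 cap, so the fee is capped at $84,000.00.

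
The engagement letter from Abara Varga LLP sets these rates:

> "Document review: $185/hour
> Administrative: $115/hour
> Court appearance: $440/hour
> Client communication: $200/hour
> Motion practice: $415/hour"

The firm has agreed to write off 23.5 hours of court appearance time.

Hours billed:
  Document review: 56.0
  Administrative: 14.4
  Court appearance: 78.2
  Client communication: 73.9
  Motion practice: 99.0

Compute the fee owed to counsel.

$91,949.00

Document review: 56.0 × $185 = $10,360.00
Administrative: 14.4 × $115 = $1,656.00
Court appearance: 78.2 × $440 = $34,408.00
Client communication: 73.9 × $200 = $14,780.00
Motion practice: 99.0 × $415 = $41,085.00
Subtotal: $102,289.00
Write-off: 23.5 × $440 = $10,340.00
Total: $102,289.00 − $10,340.00 = $91,949.00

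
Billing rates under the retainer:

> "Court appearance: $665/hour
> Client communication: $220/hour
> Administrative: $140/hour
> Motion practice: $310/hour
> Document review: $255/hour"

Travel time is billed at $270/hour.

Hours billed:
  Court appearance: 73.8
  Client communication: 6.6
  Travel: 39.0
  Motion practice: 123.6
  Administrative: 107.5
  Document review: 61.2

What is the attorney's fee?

Court appearance: 73.8 × $665 = $49,077.00
Client communication: 6.6 × $220 = $1,452.00
Administrative: 107.5 × $140 = $15,050.00
Motion practice: 123.6 × $310 = $38,316.00
Document review: 61.2 × $255 = $15,606.00
Subtotal: $49,077.00 + $1,452.00 + $15,050.00 + $38,316.00 + $15,606.00 = $119,501.00
Travel: 39.0 × $270 = $10,530.00
Total: $119,501.00 + $10,530.00 = $130,031.00

$130,031.00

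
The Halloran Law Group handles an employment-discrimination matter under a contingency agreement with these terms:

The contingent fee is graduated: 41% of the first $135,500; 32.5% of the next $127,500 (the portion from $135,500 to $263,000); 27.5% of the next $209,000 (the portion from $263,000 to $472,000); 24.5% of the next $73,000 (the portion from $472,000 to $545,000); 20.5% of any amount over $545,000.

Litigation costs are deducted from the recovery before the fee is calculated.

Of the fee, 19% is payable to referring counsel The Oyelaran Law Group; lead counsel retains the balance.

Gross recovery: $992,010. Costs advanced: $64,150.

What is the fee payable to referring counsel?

Fee base (net of costs): $992,010 − $64,150 = $927,860
First $135,500 at 41% = $55,555.00
Next $127,500 at 32.5% = $41,437.50
Next $209,000 at 27.5% = $57,475.00
Next $73,000 at 24.5% = $17,885.00
Remaining $382,860 at 20.5% = $78,486.30
Fee: $55,555.00 + $41,437.50 + $57,475.00 + $17,885.00 + $78,486.30 = $250,838.80
Referral share: 19% of $250,838.80 = $47,659.37; lead counsel retains $250,838.80 − $47,659.37 = $203,179.43.

$47,659.37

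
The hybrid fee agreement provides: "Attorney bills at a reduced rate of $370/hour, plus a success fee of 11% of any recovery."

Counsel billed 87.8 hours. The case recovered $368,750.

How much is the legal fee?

Hourly: 87.8 × $370 = $32,486.00
Success fee: 11% of $368,750 = $40,562.50
Total: $32,486.00 + $40,562.50 = $73,048.50

$73,048.50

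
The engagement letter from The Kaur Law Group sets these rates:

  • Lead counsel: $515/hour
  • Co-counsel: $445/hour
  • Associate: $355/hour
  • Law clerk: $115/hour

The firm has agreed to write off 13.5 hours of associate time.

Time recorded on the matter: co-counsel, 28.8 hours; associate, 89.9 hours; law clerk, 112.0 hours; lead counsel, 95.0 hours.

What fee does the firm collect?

$101,743.00

Lead counsel: 95.0 × $515 = $48,925.00
Co-counsel: 28.8 × $445 = $12,816.00
Associate: 89.9 × $355 = $31,914.50
Law clerk: 112.0 × $115 = $12,880.00
Subtotal: $106,535.50
Write-off: 13.5 × $355 = $4,792.50
Total: $106,535.50 − $4,792.50 = $101,743.00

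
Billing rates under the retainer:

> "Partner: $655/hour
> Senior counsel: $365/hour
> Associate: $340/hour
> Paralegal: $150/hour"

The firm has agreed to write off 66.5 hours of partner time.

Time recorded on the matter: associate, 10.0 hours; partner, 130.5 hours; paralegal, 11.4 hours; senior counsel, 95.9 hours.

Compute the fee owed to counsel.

Partner: 130.5 × $655 = $85,477.50
Senior counsel: 95.9 × $365 = $35,003.50
Associate: 10.0 × $340 = $3,400.00
Paralegal: 11.4 × $150 = $1,710.00
Subtotal: $125,591.00
Write-off: 66.5 × $655 = $43,557.50
Total: $125,591.00 − $43,557.50 = $82,033.50

$82,033.50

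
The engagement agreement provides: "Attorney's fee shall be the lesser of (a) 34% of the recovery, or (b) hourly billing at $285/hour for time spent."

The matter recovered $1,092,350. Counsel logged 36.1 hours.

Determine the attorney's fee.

$10,288.50

(a) 34% of $1,092,350 = $371,399.00
(b) 36.1 × $285 = $10,288.50
The lesser is (b): $10,288.50.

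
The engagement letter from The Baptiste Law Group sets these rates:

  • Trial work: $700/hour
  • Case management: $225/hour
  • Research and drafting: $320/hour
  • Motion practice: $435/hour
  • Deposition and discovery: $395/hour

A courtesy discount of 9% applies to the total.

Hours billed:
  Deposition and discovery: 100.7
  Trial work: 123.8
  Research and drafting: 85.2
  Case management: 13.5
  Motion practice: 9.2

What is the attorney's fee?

$146,273.40

Trial work: 123.8 × $700 = $86,660.00
Case management: 13.5 × $225 = $3,037.50
Research and drafting: 85.2 × $320 = $27,264.00
Motion practice: 9.2 × $435 = $4,002.00
Deposition and discovery: 100.7 × $395 = $39,776.50
Subtotal: $160,740.00
Less 9% discount: −$14,466.60
Total: $160,740.00 − $14,466.60 = $146,273.40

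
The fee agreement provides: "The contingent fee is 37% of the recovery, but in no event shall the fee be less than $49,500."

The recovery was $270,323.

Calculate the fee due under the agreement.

37% of $270,323 = $100,019.51
That exceeds the $49,500 minimum.

$100,019.51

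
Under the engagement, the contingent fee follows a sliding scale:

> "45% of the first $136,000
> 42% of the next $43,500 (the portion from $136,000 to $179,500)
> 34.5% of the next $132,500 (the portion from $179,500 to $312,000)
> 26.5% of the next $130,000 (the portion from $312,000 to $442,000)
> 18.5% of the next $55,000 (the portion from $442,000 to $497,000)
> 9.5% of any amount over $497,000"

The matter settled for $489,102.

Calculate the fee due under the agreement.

$168,346.37

First $136,000 at 45% = $61,200.00
Next $43,500 at 42% = $18,270.00
Next $132,500 at 34.5% = $45,712.50
Next $130,000 at 26.5% = $34,450.00
Remaining $47,102 at 18.5% = $8,713.87
Fee: $61,200.00 + $18,270.00 + $45,712.50 + $34,450.00 + $8,713.87 = $168,346.37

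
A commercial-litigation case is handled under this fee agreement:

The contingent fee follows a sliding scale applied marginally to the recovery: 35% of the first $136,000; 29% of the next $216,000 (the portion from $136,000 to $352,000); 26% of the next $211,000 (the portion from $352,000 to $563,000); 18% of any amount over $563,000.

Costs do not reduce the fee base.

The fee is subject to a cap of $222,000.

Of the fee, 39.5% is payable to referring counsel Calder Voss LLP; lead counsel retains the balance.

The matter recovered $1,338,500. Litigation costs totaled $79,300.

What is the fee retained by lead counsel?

Fee base is the gross recovery, $1,338,500; costs are reimbursed separately.
First $136,000 at 35% = $47,600.00
Next $216,000 at 29% = $62,640.00
Next $211,000 at 26% = $54,860.00
Remaining $775,500 at 18% = $139,590.00
Fee: $47,600.00 + $62,640.00 + $54,860.00 + $139,590.00 = $304,690.00
$304,690.00 exceeds the $222,000 cap, so the fee is capped at $222,000.00.
Referral share: 39.5% of $222,000.00 = $87,690.00; lead counsel retains $222,000.00 − $87,690.00 = $134,310.00.

$134,310.00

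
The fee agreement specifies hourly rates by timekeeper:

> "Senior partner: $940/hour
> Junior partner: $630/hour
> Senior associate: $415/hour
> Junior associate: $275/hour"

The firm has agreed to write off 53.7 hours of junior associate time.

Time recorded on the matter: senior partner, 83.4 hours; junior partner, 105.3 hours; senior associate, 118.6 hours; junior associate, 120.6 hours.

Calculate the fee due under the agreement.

$212,351.50

Senior partner: 83.4 × $940 = $78,396.00
Junior partner: 105.3 × $630 = $66,339.00
Senior associate: 118.6 × $415 = $49,219.00
Junior associate: 120.6 × $275 = $33,165.00
Subtotal: $227,119.00
Write-off: 53.7 × $275 = $14,767.50
Total: $227,119.00 − $14,767.50 = $212,351.50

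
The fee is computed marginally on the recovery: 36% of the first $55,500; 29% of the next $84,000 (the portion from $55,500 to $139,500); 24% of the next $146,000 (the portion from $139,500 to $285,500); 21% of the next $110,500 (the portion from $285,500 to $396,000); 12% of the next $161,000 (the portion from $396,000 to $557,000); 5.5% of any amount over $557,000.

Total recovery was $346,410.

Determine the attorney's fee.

$92,171.10

First $55,500 at 36% = $19,980.00
Next $84,000 at 29% = $24,360.00
Next $146,000 at 24% = $35,040.00
Remaining $60,910 at 21% = $12,791.10
Fee: $19,980.00 + $24,360.00 + $35,040.00 + $12,791.10 = $92,171.10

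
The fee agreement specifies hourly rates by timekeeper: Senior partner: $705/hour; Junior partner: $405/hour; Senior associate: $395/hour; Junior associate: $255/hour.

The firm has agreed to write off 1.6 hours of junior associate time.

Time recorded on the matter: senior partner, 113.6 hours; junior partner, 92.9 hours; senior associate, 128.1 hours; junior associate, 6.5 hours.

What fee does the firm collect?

$169,561.50

Senior partner: 113.6 × $705 = $80,088.00
Junior partner: 92.9 × $405 = $37,624.50
Senior associate: 128.1 × $395 = $50,599.50
Junior associate: 6.5 × $255 = $1,657.50
Subtotal: $169,969.50
Write-off: 1.6 × $255 = $408.00
Total: $169,969.50 − $408.00 = $169,561.50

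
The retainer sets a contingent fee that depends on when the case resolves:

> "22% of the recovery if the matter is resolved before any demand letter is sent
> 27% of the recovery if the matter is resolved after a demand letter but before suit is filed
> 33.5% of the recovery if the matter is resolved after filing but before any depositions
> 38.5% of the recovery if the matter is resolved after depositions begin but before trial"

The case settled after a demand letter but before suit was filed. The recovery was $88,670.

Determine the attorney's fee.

The matter settled after a demand letter but before suit was filed, so the 27% rate applies.
$88,670 × 27% = $23,940.90

$23,940.90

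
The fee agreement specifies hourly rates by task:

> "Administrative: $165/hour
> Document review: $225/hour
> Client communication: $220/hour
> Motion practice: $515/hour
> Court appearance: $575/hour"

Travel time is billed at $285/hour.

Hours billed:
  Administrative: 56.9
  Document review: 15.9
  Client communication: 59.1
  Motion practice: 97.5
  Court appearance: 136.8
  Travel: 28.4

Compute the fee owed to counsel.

Administrative: 56.9 × $165 = $9,388.50
Document review: 15.9 × $225 = $3,577.50
Client communication: 59.1 × $220 = $13,002.00
Motion practice: 97.5 × $515 = $50,212.50
Court appearance: 136.8 × $575 = $78,660.00
Subtotal: $9,388.50 + $3,577.50 + $13,002.00 + $50,212.50 + $78,660.00 = $154,840.50
Travel: 28.4 × $285 = $8,094.00
Total: $154,840.50 + $8,094.00 = $162,934.50

$162,934.50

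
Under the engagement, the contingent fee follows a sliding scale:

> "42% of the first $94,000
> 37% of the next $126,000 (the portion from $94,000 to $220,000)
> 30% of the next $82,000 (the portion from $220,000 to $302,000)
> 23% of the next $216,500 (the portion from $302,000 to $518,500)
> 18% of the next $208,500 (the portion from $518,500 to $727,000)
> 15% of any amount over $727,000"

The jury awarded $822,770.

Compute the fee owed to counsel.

First $94,000 at 42% = $39,480.00
Next $126,000 at 37% = $46,620.00
Next $82,000 at 30% = $24,600.00
Next $216,500 at 23% = $49,795.00
Next $208,500 at 18% = $37,530.00
Remaining $95,770 at 15% = $14,365.50
Fee: $39,480.00 + $46,620.00 + $24,600.00 + $49,795.00 + $37,530.00 + $14,365.50 = $212,390.50

$212,390.50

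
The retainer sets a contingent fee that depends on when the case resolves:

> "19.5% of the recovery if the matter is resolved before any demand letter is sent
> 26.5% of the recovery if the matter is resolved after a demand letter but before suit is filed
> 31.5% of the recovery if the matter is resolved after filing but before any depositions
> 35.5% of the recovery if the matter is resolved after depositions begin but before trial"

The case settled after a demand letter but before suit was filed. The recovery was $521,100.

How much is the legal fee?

$138,091.50

The matter settled after a demand letter but before suit was filed, so the 26.5% rate applies.
$521,100 × 26.5% = $138,091.50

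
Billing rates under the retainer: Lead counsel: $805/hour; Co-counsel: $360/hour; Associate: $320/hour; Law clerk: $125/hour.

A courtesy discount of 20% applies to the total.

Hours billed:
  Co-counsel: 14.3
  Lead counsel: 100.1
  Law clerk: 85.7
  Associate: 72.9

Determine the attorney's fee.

$95,815.20

Lead counsel: 100.1 × $805 = $80,580.50
Co-counsel: 14.3 × $360 = $5,148.00
Associate: 72.9 × $320 = $23,328.00
Law clerk: 85.7 × $125 = $10,712.50
Subtotal: $119,769.00
Less 20% discount: −$23,953.80
Total: $119,769.00 − $23,953.80 = $95,815.20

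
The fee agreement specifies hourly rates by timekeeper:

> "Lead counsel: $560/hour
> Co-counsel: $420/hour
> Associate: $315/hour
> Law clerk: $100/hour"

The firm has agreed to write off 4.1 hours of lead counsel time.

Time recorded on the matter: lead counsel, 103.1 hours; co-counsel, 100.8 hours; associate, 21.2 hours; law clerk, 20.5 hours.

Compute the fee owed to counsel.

Lead counsel: 103.1 × $560 = $57,736.00
Co-counsel: 100.8 × $420 = $42,336.00
Associate: 21.2 × $315 = $6,678.00
Law clerk: 20.5 × $100 = $2,050.00
Subtotal: $108,800.00
Write-off: 4.1 × $560 = $2,296.00
Total: $108,800.00 − $2,296.00 = $106,504.00

$106,504.00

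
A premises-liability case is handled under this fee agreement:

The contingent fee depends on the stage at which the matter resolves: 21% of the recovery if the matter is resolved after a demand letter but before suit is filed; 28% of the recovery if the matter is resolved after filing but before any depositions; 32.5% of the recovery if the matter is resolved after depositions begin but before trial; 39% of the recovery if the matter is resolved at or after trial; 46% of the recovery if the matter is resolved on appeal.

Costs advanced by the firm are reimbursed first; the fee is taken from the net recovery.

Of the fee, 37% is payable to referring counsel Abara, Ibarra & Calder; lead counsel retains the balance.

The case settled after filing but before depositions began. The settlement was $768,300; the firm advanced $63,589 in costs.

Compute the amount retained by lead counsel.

Fee base (net of costs): $768,300 − $63,589 = $704,711
The matter settled after filing but before depositions began, so the 28% rate applies.
$704,711 × 28% = $197,319.08
Referral share: 37% of $197,319.08 = $73,008.06; lead counsel retains $197,319.08 − $73,008.06 = $124,311.02.

$124,311.02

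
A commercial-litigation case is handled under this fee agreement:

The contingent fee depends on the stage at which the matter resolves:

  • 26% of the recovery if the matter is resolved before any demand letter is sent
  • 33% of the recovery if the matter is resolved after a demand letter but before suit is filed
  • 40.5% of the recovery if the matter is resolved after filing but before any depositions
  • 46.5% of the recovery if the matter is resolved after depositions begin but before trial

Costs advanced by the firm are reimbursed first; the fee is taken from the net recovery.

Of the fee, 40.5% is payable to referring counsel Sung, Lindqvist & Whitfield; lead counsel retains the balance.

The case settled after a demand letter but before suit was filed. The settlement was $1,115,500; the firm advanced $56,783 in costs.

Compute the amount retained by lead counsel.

$207,879.08

Fee base (net of costs): $1,115,500 − $56,783 = $1,058,717
The matter settled after a demand letter but before suit was filed, so the 33% rate applies.
$1,058,717 × 33% = $349,376.61
Referral share: 40.5% of $349,376.61 = $141,497.53; lead counsel retains $349,376.61 − $141,497.53 = $207,879.08.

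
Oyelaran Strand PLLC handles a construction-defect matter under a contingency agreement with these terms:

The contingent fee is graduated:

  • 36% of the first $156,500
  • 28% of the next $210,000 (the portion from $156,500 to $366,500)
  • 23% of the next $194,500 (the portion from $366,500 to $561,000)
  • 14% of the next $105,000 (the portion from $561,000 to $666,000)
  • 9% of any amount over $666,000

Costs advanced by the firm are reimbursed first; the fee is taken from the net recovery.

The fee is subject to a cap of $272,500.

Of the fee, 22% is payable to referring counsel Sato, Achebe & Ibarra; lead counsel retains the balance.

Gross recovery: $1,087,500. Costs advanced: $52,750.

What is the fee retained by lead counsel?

Fee base (net of costs): $1,087,500 − $52,750 = $1,034,750
First $156,500 at 36% = $56,340.00
Next $210,000 at 28% = $58,800.00
Next $194,500 at 23% = $44,735.00
Next $105,000 at 14% = $14,700.00
Remaining $368,750 at 9% = $33,187.50
Fee: $56,340.00 + $58,800.00 + $44,735.00 + $14,700.00 + $33,187.50 = $207,762.50
$207,762.50 is under the $272,500 cap.
Referral share: 22% of $207,762.50 = $45,707.75; lead counsel retains $207,762.50 − $45,707.75 = $162,054.75.

$162,054.75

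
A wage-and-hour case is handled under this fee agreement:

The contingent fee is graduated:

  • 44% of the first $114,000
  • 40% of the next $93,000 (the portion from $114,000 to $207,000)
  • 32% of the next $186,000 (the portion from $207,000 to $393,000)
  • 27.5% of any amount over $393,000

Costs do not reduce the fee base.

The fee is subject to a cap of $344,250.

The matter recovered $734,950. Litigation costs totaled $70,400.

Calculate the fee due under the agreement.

$240,916.25

Fee base is the gross recovery, $734,950; costs are reimbursed separately.
First $114,000 at 44% = $50,160.00
Next $93,000 at 40% = $37,200.00
Next $186,000 at 32% = $59,520.00
Remaining $341,950 at 27.5% = $94,036.25
Fee: $50,160.00 + $37,200.00 + $59,520.00 + $94,036.25 = $240,916.25
$240,916.25 is under the $344,250 cap.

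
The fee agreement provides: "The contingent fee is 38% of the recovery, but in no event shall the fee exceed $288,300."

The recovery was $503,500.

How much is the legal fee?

$191,330.00

38% of $503,500 = $191,330.00
That is under the $288,300 cap.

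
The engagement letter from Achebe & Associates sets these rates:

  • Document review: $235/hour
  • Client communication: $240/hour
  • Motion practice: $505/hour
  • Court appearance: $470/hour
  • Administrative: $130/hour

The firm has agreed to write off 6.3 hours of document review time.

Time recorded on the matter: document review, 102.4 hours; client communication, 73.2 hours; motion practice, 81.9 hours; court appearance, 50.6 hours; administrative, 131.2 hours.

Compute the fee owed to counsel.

Document review: 102.4 × $235 = $24,064.00
Client communication: 73.2 × $240 = $17,568.00
Motion practice: 81.9 × $505 = $41,359.50
Court appearance: 50.6 × $470 = $23,782.00
Administrative: 131.2 × $130 = $17,056.00
Subtotal: $123,829.50
Write-off: 6.3 × $235 = $1,480.50
Total: $123,829.50 − $1,480.50 = $122,349.00

$122,349.00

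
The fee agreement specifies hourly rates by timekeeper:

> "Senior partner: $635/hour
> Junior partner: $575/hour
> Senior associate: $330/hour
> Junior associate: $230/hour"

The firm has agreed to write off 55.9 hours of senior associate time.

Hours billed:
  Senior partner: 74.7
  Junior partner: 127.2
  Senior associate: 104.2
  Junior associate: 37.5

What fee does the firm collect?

$145,138.50

Senior partner: 74.7 × $635 = $47,434.50
Junior partner: 127.2 × $575 = $73,140.00
Senior associate: 104.2 × $330 = $34,386.00
Junior associate: 37.5 × $230 = $8,625.00
Subtotal: $163,585.50
Write-off: 55.9 × $330 = $18,447.00
Total: $163,585.50 − $18,447.00 = $145,138.50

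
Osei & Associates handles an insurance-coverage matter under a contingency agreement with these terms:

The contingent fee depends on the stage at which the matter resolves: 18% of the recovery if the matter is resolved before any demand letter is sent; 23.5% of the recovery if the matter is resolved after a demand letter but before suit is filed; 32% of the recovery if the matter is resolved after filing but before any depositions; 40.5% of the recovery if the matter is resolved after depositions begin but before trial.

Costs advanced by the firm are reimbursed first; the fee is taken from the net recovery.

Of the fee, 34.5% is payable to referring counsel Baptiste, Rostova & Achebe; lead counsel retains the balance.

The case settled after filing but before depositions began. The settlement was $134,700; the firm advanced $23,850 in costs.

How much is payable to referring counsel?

$12,237.84

Fee base (net of costs): $134,700 − $23,850 = $110,850
The matter settled after filing but before depositions began, so the 32% rate applies.
$110,850 × 32% = $35,472.00
Referral share: 34.5% of $35,472.00 = $12,237.84; lead counsel retains $35,472.00 − $12,237.84 = $23,234.16.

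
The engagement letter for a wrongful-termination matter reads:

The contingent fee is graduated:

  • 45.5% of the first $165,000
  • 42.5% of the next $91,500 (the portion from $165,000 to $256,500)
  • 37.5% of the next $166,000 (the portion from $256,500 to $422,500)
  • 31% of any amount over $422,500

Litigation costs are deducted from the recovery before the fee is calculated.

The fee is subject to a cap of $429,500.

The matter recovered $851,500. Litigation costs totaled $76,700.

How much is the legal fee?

Fee base (net of costs): $851,500 − $76,700 = $774,800
First $165,000 at 45.5% = $75,075.00
Next $91,500 at 42.5% = $38,887.50
Next $166,000 at 37.5% = $62,250.00
Remaining $352,300 at 31% = $109,213.00
Fee: $75,075.00 + $38,887.50 + $62,250.00 + $109,213.00 = $285,425.50
$285,425.50 is under the $429,500 cap.

$285,425.50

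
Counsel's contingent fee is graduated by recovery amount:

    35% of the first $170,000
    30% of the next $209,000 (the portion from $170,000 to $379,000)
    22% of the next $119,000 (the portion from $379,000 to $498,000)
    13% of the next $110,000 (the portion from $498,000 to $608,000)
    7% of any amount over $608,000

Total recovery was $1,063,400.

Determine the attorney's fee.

$194,558.00

First $170,000 at 35% = $59,500.00
Next $209,000 at 30% = $62,700.00
Next $119,000 at 22% = $26,180.00
Next $110,000 at 13% = $14,300.00
Remaining $455,400 at 7% = $31,878.00
Fee: $59,500.00 + $62,700.00 + $26,180.00 + $14,300.00 + $31,878.00 = $194,558.00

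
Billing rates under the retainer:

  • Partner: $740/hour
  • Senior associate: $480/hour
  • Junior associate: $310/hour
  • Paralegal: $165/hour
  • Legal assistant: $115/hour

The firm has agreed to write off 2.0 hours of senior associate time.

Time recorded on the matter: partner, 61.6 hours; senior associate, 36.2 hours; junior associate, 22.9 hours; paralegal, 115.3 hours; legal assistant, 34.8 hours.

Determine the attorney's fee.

Partner: 61.6 × $740 = $45,584.00
Senior associate: 36.2 × $480 = $17,376.00
Junior associate: 22.9 × $310 = $7,099.00
Paralegal: 115.3 × $165 = $19,024.50
Legal assistant: 34.8 × $115 = $4,002.00
Subtotal: $93,085.50
Write-off: 2.0 × $480 = $960.00
Total: $93,085.50 − $960.00 = $92,125.50

$92,125.50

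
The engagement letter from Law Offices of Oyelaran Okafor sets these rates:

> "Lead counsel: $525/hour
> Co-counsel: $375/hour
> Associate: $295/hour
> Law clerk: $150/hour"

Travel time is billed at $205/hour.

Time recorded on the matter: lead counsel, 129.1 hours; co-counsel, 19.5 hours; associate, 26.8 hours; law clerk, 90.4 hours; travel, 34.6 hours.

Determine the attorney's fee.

Lead counsel: 129.1 × $525 = $67,777.50
Co-counsel: 19.5 × $375 = $7,312.50
Associate: 26.8 × $295 = $7,906.00
Law clerk: 90.4 × $150 = $13,560.00
Subtotal: $67,777.50 + $7,312.50 + $7,906.00 + $13,560.00 = $96,556.00
Travel: 34.6 × $205 = $7,093.00
Total: $96,556.00 + $7,093.00 = $103,649.00

$103,649.00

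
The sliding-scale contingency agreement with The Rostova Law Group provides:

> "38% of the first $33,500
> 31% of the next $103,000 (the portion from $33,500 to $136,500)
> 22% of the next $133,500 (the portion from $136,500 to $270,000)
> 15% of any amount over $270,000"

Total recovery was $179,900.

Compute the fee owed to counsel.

First $33,500 at 38% = $12,730.00
Next $103,000 at 31% = $31,930.00
Remaining $43,400 at 22% = $9,548.00
Fee: $12,730.00 + $31,930.00 + $9,548.00 = $54,208.00

$54,208.00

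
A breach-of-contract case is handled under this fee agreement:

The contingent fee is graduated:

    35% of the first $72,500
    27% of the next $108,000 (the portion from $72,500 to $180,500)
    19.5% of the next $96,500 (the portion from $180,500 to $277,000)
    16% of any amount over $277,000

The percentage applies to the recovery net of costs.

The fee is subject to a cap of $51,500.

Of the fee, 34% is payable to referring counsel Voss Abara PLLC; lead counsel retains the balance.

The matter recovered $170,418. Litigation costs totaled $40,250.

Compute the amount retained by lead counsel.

$27,023.94

Fee base (net of costs): $170,418 − $40,250 = $130,168
First $72,500 at 35% = $25,375.00
Remaining $57,668 at 27% = $15,570.36
Fee: $25,375.00 + $15,570.36 = $40,945.36
$40,945.36 is under the $51,500 cap.
Referral share: 34% of $40,945.36 = $13,921.42; lead counsel retains $40,945.36 − $13,921.42 = $27,023.94.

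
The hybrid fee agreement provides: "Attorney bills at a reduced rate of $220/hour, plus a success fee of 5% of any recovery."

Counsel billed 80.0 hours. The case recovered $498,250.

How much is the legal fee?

$42,512.50

Hourly: 80.0 × $220 = $17,600.00
Success fee: 5% of $498,250 = $24,912.50
Total: $17,600.00 + $24,912.50 = $42,512.50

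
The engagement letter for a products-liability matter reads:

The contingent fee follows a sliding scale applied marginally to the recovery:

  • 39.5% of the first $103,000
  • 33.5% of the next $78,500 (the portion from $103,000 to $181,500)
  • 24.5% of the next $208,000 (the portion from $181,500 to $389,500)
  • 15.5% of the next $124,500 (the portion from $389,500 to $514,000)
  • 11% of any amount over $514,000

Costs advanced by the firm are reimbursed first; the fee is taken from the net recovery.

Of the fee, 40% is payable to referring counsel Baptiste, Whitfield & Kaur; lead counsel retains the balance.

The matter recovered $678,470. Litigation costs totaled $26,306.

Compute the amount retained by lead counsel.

$91,462.82

Fee base (net of costs): $678,470 − $26,306 = $652,164
First $103,000 at 39.5% = $40,685.00
Next $78,500 at 33.5% = $26,297.50
Next $208,000 at 24.5% = $50,960.00
Next $124,500 at 15.5% = $19,297.50
Remaining $138,164 at 11% = $15,198.04
Fee: $40,685.00 + $26,297.50 + $50,960.00 + $19,297.50 + $15,198.04 = $152,438.04
Referral share: 40% of $152,438.04 = $60,975.22; lead counsel retains $152,438.04 − $60,975.22 = $91,462.82.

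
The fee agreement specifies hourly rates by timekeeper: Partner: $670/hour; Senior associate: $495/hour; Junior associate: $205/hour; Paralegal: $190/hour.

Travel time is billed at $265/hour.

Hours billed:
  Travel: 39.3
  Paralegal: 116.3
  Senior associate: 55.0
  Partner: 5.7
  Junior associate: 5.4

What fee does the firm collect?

Partner: 5.7 × $670 = $3,819.00
Senior associate: 55.0 × $495 = $27,225.00
Junior associate: 5.4 × $205 = $1,107.00
Paralegal: 116.3 × $190 = $22,097.00
Subtotal: $3,819.00 + $27,225.00 + $1,107.00 + $22,097.00 = $54,248.00
Travel: 39.3 × $265 = $10,414.50
Total: $54,248.00 + $10,414.50 = $64,662.50

$64,662.50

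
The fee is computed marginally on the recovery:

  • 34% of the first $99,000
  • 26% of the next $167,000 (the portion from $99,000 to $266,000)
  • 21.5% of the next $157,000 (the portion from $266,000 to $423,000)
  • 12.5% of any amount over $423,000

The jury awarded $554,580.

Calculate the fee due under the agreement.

$127,282.50

First $99,000 at 34% = $33,660.00
Next $167,000 at 26% = $43,420.00
Next $157,000 at 21.5% = $33,755.00
Remaining $131,580 at 12.5% = $16,447.50
Fee: $33,660.00 + $43,420.00 + $33,755.00 + $16,447.50 = $127,282.50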